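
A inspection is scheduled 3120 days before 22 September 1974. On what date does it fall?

8 March 1966

Count 3120 days before September 22, 1974:
Day-of-year of March 8, 1966: 67.
Day-of-year of September 22, 1974: 265.
1966 has 365 days, so 365 − 67 = 298 days remain in 1966.
Full years 1967–1973: 5 common + 2 leap = 5×365 + 2×366 = 2557 days.
Total: 298 + 2557 + 265 = 3120 days.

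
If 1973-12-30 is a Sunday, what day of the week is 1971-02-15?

Monday

Count forward from the earlier date (February 15, 1971) to the later (December 30, 1973):
Day-of-year of February 15, 1971: 46.
Day-of-year of December 30, 1973: 364.
1971 has 365 days, so 365 − 46 = 319 days remain in 1971.
Full years: 1972: 366. Sum = 366.
Total: 319 + 366 + 364 = 1049 days.
1049 mod 7 = 6, so 6 days before Sunday is Monday.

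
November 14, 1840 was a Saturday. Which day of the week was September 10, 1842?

Day-of-year of November 14, 1840: 319.
Day-of-year of September 10, 1842: 253.
1840 has 366 days, so 366 − 319 = 47 days remain in 1840.
Full years: 1841: 365. Sum = 365.
Total: 47 + 365 + 253 = 665 days.
665 is a multiple of 7, so September 10, 1842 falls on the same weekday: Saturday.

Saturday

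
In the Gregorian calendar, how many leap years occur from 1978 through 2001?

Years divisible by 4 in [1978, 2001]: 1980, 1984, 1988, 1992, 1996, 2000.
2000 is divisible by 400, so still leap.
No century exceptions apply. Count: 6.

6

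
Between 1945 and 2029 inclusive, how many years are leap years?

21

Years divisible by 4: 1948, 1952, …, 2028 — 21 in all.
2000 is divisible by 400, so still leap.
No century exceptions apply. Count: 21.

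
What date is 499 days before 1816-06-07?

1815-01-25

Count 499 days before June 7, 1816:
Day-of-year of January 25, 1815: 25.
Day-of-year of June 7, 1816: 159.
1815 has 365 days, so 365 − 25 = 340 days remain in 1815.
Total: 340 + 159 = 499 days.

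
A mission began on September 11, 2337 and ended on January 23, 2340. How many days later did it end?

September 11, 2337 → September 11, 2338: 365 days.
September 11, 2338 → September 11, 2339: 365 days.
September 2339: 30 − 11 = 19 days remain.
Then October (31), November (30), December (31): 31 + 30 + 31 = 92 days.
January 1–23, 2340: 23 days.
Residual: 134 days.
Total: 864 days.

864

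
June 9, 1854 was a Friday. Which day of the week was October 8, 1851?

Wednesday

Count forward from the earlier date (October 8, 1851) to the later (June 9, 1854):
Day-of-year of October 8, 1851: 281.
Day-of-year of June 9, 1854: 160.
1851 has 365 days, so 365 − 281 = 84 days remain in 1851.
Full years: 1852: 366; 1853: 365. Sum = 731.
Total: 84 + 731 + 160 = 975 days.
975 mod 7 = 2, so 2 days before Friday is Wednesday.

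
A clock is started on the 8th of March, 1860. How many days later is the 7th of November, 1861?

609

March 8, 1860 → March 8, 1861: 365 days.
March 1861: 31 − 8 = 23 days remain.
Then April (30), May (31), June (30), July (31), August (31), September (30), October (31): 30 + 31 + 30 + 31 + 31 + 30 + 31 = 214 days.
November 1–7, 1861: 7 days.
Residual: 244 days.
Total: 609 days.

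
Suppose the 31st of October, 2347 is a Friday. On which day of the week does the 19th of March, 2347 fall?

Wednesday

Count forward from the earlier date (March 19, 2347) to the later (October 31, 2347):
March 2347: 31 − 19 = 12 days remain.
Then April (30), May (31), June (30), July (31), August (31), September (30): 30 + 31 + 30 + 31 + 31 + 30 = 183 days.
October 1–31, 2347: 31 days.
Total: 12 + 183 + 31 = 226 days.
226 mod 7 = 2, so 2 days before Friday is Wednesday.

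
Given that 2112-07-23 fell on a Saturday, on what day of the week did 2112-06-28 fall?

Tuesday

Count forward from the earlier date (June 28, 2112) to the later (July 23, 2112):
June 2112: 30 − 28 = 2 days remain.
July 1–23, 2112: 23 days.
Total: 2 + 23 = 25 days.
25 mod 7 = 4, so 4 days before Saturday is Tuesday.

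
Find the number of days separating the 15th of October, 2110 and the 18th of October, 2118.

2925

From October 15, 2110 to October 15, 2118: 8 years, of which 2 contain a Feb 29 — 6×365 + 2×366 = 2922 days.
Within October 2118: 18 − 15 = 3 days.
Total: 2925 days.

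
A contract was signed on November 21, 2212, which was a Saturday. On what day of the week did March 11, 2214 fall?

Day-of-year of November 21, 2212: 326.
Day-of-year of March 11, 2214: 70.
2212 has 366 days, so 366 − 326 = 40 days remain in 2212.
Full years: 2213: 365. Sum = 365.
Total: 40 + 365 + 70 = 475 days.
475 mod 7 = 6, so 6 days after Saturday is Friday.

Friday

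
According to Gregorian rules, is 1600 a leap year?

1600 is a leap year (divisible by 400).

Yes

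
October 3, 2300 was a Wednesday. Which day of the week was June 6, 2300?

Wednesday

Count forward from the earlier date (June 6, 2300) to the later (October 3, 2300):
June 2300: 30 − 6 = 24 days remain.
Then July (31), August (31), September (30): 31 + 31 + 30 = 92 days.
October 1–3, 2300: 3 days.
Total: 24 + 92 + 3 = 119 days.
119 is a multiple of 7, so June 6, 2300 falls on the same weekday: Wednesday.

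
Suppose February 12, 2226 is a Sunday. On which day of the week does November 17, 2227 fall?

Day-of-year of February 12, 2226: 43.
Day-of-year of November 17, 2227: 321.
2226 has 365 days, so 365 − 43 = 322 days remain in 2226.
Total: 322 + 321 = 643 days.
643 mod 7 = 6, so 6 days after Sunday is Saturday.

Saturday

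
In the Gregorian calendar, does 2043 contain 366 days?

No

2043 is not a leap year.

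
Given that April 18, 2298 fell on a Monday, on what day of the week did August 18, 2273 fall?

Monday

Count forward from the earlier date (August 18, 2273) to the later (April 18, 2298):
From August 18, 2273 to August 18, 2297: 24 years, of which 6 contain a Feb 29 — 18×365 + 6×366 = 8766 days.
August 2297: 31 − 18 = 13 days remain.
Then September (30), October (31), November (30), December (31), January (31), February 2298 (28), March (31): 30 + 31 + 30 + 31 + 31 + 28 + 31 = 212 days.
April 1–18, 2298: 18 days.
Residual: 243 days.
Total: 9009 days.
9009 is a multiple of 7, so August 18, 2273 falls on the same weekday: Monday.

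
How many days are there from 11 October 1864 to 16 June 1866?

613

October 1864: 31 − 11 = 20 days remain.
Then 19 full months totalling 577 days.
June 1–16, 1866: 16 days.
Total: 20 + 577 + 16 = 613 days.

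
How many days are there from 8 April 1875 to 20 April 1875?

12

Within April 1875: 20 − 8 = 12 days.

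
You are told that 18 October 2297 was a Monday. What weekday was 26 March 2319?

From October 18, 2297 to October 18, 2318: 21 years, of which 4 contain a Feb 29 — 17×365 + 4×366 = 7669 days.
(2300 is not a leap year (divisible by 100 but not 400).)
October 2318: 31 − 18 = 13 days remain.
Then November (30), December (31), January (31), February 2319 (28): 30 + 31 + 31 + 28 = 120 days.
March 1–26, 2319: 26 days.
Residual: 159 days.
Total: 7828 days.
7828 mod 7 = 2, so 2 days after Monday is Wednesday.

Wednesday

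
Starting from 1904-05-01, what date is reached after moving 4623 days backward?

1891-09-03

Count 4623 days before May 1, 1904:
Day-of-year of September 3, 1891: 246.
Day-of-year of May 1, 1904: 122.
1891 has 365 days, so 365 − 246 = 119 days remain in 1891.
Full years 1892–1903: 10 common + 2 leap = 10×365 + 2×366 = 4382 days.
Total: 119 + 4382 + 122 = 4623 days.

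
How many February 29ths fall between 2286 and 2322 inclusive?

Years divisible by 4 in [2286, 2322]: 2288, 2292, 2296, 2300, 2304, 2308, 2312, 2316, 2320.
Of these, 2300 is divisible by 100 but not 400, so not leap.
Leap years: 9 − 1 = 8.

8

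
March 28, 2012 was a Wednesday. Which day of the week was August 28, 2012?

Tuesday

March 2012: 31 − 28 = 3 days remain.
Then April (30), May (31), June (30), July (31): 30 + 31 + 30 + 31 = 122 days.
August 1–28, 2012: 28 days.
Total: 3 + 122 + 28 = 153 days.
153 mod 7 = 6, so 6 days after Wednesday is Tuesday.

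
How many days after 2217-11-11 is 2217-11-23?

Within November 2217: 23 − 11 = 12 days.

12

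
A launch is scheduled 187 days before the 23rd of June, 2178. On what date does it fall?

the 18th of December, 2177

Count 187 days before June 23, 2178:
December 2177: 31 − 18 = 13 days remain.
Then January (31), February 2178 (28), March (31), April (30), May (31): 31 + 28 + 31 + 30 + 31 = 151 days.
June 1–23, 2178: 23 days.
Total: 13 + 151 + 23 = 187 days.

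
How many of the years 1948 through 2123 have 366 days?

43

Years divisible by 4: 1948, 1952, …, 2120 — 44 in all.
Of these, 2100 is divisible by 100 but not 400, so not leap.
2000 is divisible by 400, so still leap.
Leap years: 44 − 1 = 43.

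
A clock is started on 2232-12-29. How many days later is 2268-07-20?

12987

From December 29, 2232 to December 29, 2267: 35 years, of which 8 contain a Feb 29 — 27×365 + 8×366 = 12783 days.
December 2267: 31 − 29 = 2 days remain.
Then January (31), February 2268 (29), March (31), April (30), May (31), June (30): 31 + 29 + 31 + 30 + 31 + 30 = 182 days.
July 1–20, 2268: 20 days.
Residual: 204 days.
Total: 12987 days.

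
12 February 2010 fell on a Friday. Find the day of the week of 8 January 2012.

February 12, 2010 → February 12, 2011: 365 days.
February 2011: 28 − 12 = 16 days remain (2011 is not a leap year, so February has 28 days).
Then 10 full months totalling 306 days.
January 1–8, 2012: 8 days.
Residual: 330 days.
Total: 695 days.
695 mod 7 = 2, so 2 days after Friday is Sunday.

Sunday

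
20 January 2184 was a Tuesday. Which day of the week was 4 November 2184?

January 2184: 31 − 20 = 11 days remain.
Then 9 full months totalling 274 days.
November 1–4, 2184: 4 days.
Total: 11 + 274 + 4 = 289 days.
289 mod 7 = 2, so 2 days after Tuesday is Thursday.

Thursday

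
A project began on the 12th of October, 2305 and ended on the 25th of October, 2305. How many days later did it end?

13

Within October 2305: 25 − 12 = 13 days.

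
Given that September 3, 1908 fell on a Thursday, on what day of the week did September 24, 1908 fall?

Within September 1908: 24 − 3 = 21 days.
21 is a multiple of 7, so September 24, 1908 falls on the same weekday: Thursday.

Thursday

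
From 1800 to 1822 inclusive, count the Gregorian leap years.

Years divisible by 4 in [1800, 1822]: 1800, 1804, 1808, 1812, 1816, 1820.
Of these, 1800 is divisible by 100 but not 400, so not leap.
Leap years: 6 − 1 = 5.

5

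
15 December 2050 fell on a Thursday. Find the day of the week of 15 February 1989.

Count forward from the earlier date (February 15, 1989) to the later (December 15, 2050):
Day-of-year of February 15, 1989: 46.
Day-of-year of December 15, 2050: 349.
1989 has 365 days, so 365 − 46 = 319 days remain in 1989.
Full years 1990–2049: 45 common + 15 leap = 45×365 + 15×366 = 21915 days.
Total: 319 + 21915 + 349 = 22583 days.
22583 mod 7 = 1, so 1 day before Thursday is Wednesday.

Wednesday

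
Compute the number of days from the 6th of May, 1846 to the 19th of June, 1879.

12097

Day-of-year of May 6, 1846: 126.
Day-of-year of June 19, 1879: 170.
1846 has 365 days, so 365 − 126 = 239 days remain in 1846.
Full years 1847–1878: 24 common + 8 leap = 24×365 + 8×366 = 11688 days.
Total: 239 + 11688 + 170 = 12097 days.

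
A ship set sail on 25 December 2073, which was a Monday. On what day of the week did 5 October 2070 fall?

Sunday

Count forward from the earlier date (October 5, 2070) to the later (December 25, 2073):
Day-of-year of October 5, 2070: 278.
Day-of-year of December 25, 2073: 359.
2070 has 365 days, so 365 − 278 = 87 days remain in 2070.
Full years: 2071: 365; 2072: 366. Sum = 731.
Total: 87 + 731 + 359 = 1177 days.
1177 mod 7 = 1, so 1 day before Monday is Sunday.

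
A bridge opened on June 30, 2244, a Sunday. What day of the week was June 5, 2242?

Count forward from the earlier date (June 5, 2242) to the later (June 30, 2244):
June 5, 2242 → June 5, 2243: 365 days.
June 5, 2243 → June 5, 2244: 366 days (2244 is a leap year).
Within June 2244: 30 − 5 = 25 days.
Total: 756 days.
756 is a multiple of 7, so June 5, 2242 falls on the same weekday: Sunday.

Sunday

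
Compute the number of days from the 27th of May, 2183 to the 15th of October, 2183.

May 2183: 31 − 27 = 4 days remain.
Then June (30), July (31), August (31), September (30): 30 + 31 + 31 + 30 = 122 days.
October 1–15, 2183: 15 days.
Total: 4 + 122 + 15 = 141 days.

141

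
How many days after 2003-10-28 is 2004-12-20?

419

October 28, 2003 → October 28, 2004: 366 days (2004 is a leap year).
October 2004: 31 − 28 = 3 days remain.
Then November (30): 30 days.
December 1–20, 2004: 20 days.
Residual: 53 days.
Total: 419 days.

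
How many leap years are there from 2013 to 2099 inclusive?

21

Years divisible by 4: 2016, 2020, …, 2096 — 21 in all.
No century exceptions apply. Count: 21.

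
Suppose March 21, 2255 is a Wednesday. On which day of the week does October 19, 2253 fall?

Count forward from the earlier date (October 19, 2253) to the later (March 21, 2255):
October 2253: 31 − 19 = 12 days remain.
Then 16 full months totalling 485 days.
March 1–21, 2255: 21 days.
Total: 12 + 485 + 21 = 518 days.
518 is a multiple of 7, so October 19, 2253 falls on the same weekday: Wednesday.

Wednesday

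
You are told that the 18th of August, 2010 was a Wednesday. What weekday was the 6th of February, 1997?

Thursday

Count forward from the earlier date (February 6, 1997) to the later (August 18, 2010):
Day-of-year of February 6, 1997: 37.
Day-of-year of August 18, 2010: 230.
1997 has 365 days, so 365 − 37 = 328 days remain in 1997.
Full years 1998–2009: 9 common + 3 leap = 9×365 + 3×366 = 4383 days.
Total: 328 + 4383 + 230 = 4941 days.
4941 mod 7 = 6, so 6 days before Wednesday is Thursday.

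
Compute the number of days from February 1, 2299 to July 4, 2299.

February 2299: 28 − 1 = 27 days remain (2299 is not a leap year, so February has 28 days).
Then March (31), April (30), May (31), June (30): 31 + 30 + 31 + 30 = 122 days.
July 1–4, 2299: 4 days.
Total: 27 + 122 + 4 = 153 days.

153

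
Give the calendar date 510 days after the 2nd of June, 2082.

the 25th of October, 2083

Count 510 days after June 2, 2082:
Day-of-year of June 2, 2082: 153.
Day-of-year of October 25, 2083: 298.
2082 has 365 days, so 365 − 153 = 212 days remain in 2082.
Total: 212 + 298 = 510 days.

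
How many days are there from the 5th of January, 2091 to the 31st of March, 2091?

85

January 2091: 31 − 5 = 26 days remain.
Then February 2091 (28): 28 days.
March 1–31, 2091: 31 days.
Total: 26 + 28 + 31 = 85 days.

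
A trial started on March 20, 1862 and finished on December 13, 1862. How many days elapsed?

March 1862: 31 − 20 = 11 days remain.
Then April (30), May (31), June (30), July (31), August (31), September (30), October (31), November (30): 30 + 31 + 30 + 31 + 31 + 30 + 31 + 30 = 244 days.
December 1–13, 1862: 13 days.
Total: 11 + 244 + 13 = 268 days.

268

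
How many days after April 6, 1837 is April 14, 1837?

8

Within April 1837: 14 − 6 = 8 days.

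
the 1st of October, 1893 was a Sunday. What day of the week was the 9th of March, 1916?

Day-of-year of October 1, 1893: 274.
Day-of-year of March 9, 1916: 69.
1893 has 365 days, so 365 − 274 = 91 days remain in 1893.
Full years 1894–1915: 18 common + 4 leap = 18×365 + 4×366 = 8034 days.
Total: 91 + 8034 + 69 = 8194 days.
8194 mod 7 = 4, so 4 days after Sunday is Thursday.

Thursday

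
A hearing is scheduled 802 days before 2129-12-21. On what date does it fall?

2127-10-11

Count 802 days before December 21, 2129:
Day-of-year of October 11, 2127: 284.
Day-of-year of December 21, 2129: 355.
2127 has 365 days, so 365 − 284 = 81 days remain in 2127.
Full years: 2128: 366. Sum = 366.
Total: 81 + 366 + 355 = 802 days.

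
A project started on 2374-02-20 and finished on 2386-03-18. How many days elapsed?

4409

Day-of-year of February 20, 2374: 51.
Day-of-year of March 18, 2386: 77.
2374 has 365 days, so 365 − 51 = 314 days remain in 2374.
Full years 2375–2385: 8 common + 3 leap = 8×365 + 3×366 = 4018 days.
Total: 314 + 4018 + 77 = 4409 days.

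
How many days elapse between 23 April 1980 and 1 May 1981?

373

April 1980: 30 − 23 = 7 days remain.
Then 12 full months totalling 365 days.
May 1, 1981: 1 day.
Total: 7 + 365 + 1 = 373 days.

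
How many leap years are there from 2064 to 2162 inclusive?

Years divisible by 4: 2064, 2068, …, 2160 — 25 in all.
Of these, 2100 is divisible by 100 but not 400, so not leap.
Leap years: 25 − 1 = 24.

24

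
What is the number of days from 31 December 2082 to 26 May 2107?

From December 31, 2082 to December 31, 2106: 24 years, of which 5 contain a Feb 29 — 19×365 + 5×366 = 8765 days.
(2100 is not a leap year (divisible by 100 but not 400).)
December 2106: 31 − 31 = 0 days remain.
Then January (31), February 2107 (28), March (31), April (30): 31 + 28 + 31 + 30 = 120 days.
May 1–26, 2107: 26 days.
Residual: 146 days.
Total: 8911 days.

8911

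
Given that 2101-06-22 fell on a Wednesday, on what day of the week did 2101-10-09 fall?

June 2101: 30 − 22 = 8 days remain.
Then July (31), August (31), September (30): 31 + 31 + 30 = 92 days.
October 1–9, 2101: 9 days.
Total: 8 + 92 + 9 = 109 days.
109 mod 7 = 4, so 4 days after Wednesday is Sunday.

Sunday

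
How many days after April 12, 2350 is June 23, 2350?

April 2350: 30 − 12 = 18 days remain.
Then May (31): 31 days.
June 1–23, 2350: 23 days.
Total: 18 + 31 + 23 = 72 days.

72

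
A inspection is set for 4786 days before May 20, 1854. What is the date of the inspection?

April 12, 1841

Count 4786 days before May 20, 1854:
From April 12, 1841 to April 12, 1854: 13 years, of which 3 contain a Feb 29 — 10×365 + 3×366 = 4748 days.
April 1854: 30 − 12 = 18 days remain.
May 1–20, 1854: 20 days.
Residual: 38 days.
Total: 4786 days.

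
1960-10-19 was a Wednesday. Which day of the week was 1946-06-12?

Wednesday

Count forward from the earlier date (June 12, 1946) to the later (October 19, 1960):
Day-of-year of June 12, 1946: 163.
Day-of-year of October 19, 1960: 293.
1946 has 365 days, so 365 − 163 = 202 days remain in 1946.
Full years 1947–1959: 10 common + 3 leap = 10×365 + 3×366 = 4748 days.
Total: 202 + 4748 + 293 = 5243 days.
5243 is a multiple of 7, so 1946-06-12 falls on the same weekday: Wednesday.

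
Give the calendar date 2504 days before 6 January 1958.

28 February 1951

Count 2504 days before January 6, 1958:
Day-of-year of February 28, 1951: 59.
Day-of-year of January 6, 1958: 6.
1951 has 365 days, so 365 − 59 = 306 days remain in 1951.
Full years: 1952: 366; 1953: 365; 1954: 365; 1955: 365; 1956: 366; 1957: 365. Sum = 2192.
Total: 306 + 2192 + 6 = 2504 days.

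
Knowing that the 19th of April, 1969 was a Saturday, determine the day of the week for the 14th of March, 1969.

Friday

Count forward from the earlier date (March 14, 1969) to the later (April 19, 1969):
March 1969: 31 − 14 = 17 days remain.
April 1–19, 1969: 19 days.
Total: 17 + 19 = 36 days.
36 mod 7 = 1, so 1 day before Saturday is Friday.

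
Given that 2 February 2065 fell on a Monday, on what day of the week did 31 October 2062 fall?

Count forward from the earlier date (October 31, 2062) to the later (February 2, 2065):
October 31, 2062 → October 31, 2063: 365 days.
October 31, 2063 → October 31, 2064: 366 days (2064 is a leap year).
October 2064: 31 − 31 = 0 days remain.
Then November (30), December (31), January (31): 30 + 31 + 31 = 92 days.
February 1–2, 2065: 2 days (2065 is not a leap year).
Residual: 94 days.
Total: 825 days.
825 mod 7 = 6, so 6 days before Monday is Tuesday.

Tuesday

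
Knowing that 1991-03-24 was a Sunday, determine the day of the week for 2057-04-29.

From March 24, 1991 to March 24, 2057: 66 years, of which 17 contain a Feb 29 — 49×365 + 17×366 = 24107 days.
(2000 is a leap year (divisible by 400).)
March 2057: 31 − 24 = 7 days remain.
April 1–29, 2057: 29 days.
Residual: 36 days.
Total: 24143 days.
24143 is a multiple of 7, so 2057-04-29 falls on the same weekday: Sunday.

Sunday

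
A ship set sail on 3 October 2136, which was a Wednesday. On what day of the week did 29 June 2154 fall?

Saturday

Day-of-year of October 3, 2136: 277.
Day-of-year of June 29, 2154: 180.
2136 has 366 days, so 366 − 277 = 89 days remain in 2136.
Full years 2137–2153: 13 common + 4 leap = 13×365 + 4×366 = 6209 days.
Total: 89 + 6209 + 180 = 6478 days.
6478 mod 7 = 3, so 3 days after Wednesday is Saturday.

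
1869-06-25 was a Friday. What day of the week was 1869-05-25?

Count forward from the earlier date (May 25, 1869) to the later (June 25, 1869):
May 1869: 31 − 25 = 6 days remain.
June 1–25, 1869: 25 days.
Total: 6 + 25 = 31 days.
31 mod 7 = 3, so 3 days before Friday is Tuesday.

Tuesday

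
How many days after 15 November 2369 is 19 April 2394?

Day-of-year of November 15, 2369: 319.
Day-of-year of April 19, 2394: 109.
2369 has 365 days, so 365 − 319 = 46 days remain in 2369.
Full years 2370–2393: 18 common + 6 leap = 18×365 + 6×366 = 8766 days.
Total: 46 + 8766 + 109 = 8921 days.

8921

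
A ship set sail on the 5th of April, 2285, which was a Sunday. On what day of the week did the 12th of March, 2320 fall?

From April 5, 2285 to April 5, 2319: 34 years, of which 7 contain a Feb 29 — 27×365 + 7×366 = 12417 days.
(2300 is not a leap year (divisible by 100 but not 400).)
April 2319: 30 − 5 = 25 days remain.
Then 10 full months totalling 305 days.
March 1–12, 2320: 12 days.
Residual: 342 days.
Total: 12759 days.
12759 mod 7 = 5, so 5 days after Sunday is Friday.

Friday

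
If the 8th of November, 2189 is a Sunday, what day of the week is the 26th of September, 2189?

Count forward from the earlier date (September 26, 2189) to the later (November 8, 2189):
September 2189: 30 − 26 = 4 days remain.
Then October (31): 31 days.
November 1–8, 2189: 8 days.
Total: 4 + 31 + 8 = 43 days.
43 mod 7 = 1, so 1 day before Sunday is Saturday.

Saturday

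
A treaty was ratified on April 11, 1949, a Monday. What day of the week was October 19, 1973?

Day-of-year of April 11, 1949: 101.
Day-of-year of October 19, 1973: 292.
1949 has 365 days, so 365 − 101 = 264 days remain in 1949.
Full years 1950–1972: 17 common + 6 leap = 17×365 + 6×366 = 8401 days.
Total: 264 + 8401 + 292 = 8957 days.
8957 mod 7 = 4, so 4 days after Monday is Friday.

Friday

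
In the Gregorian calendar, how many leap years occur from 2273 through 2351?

Years divisible by 4: 2276, 2280, …, 2348 — 19 in all.
Of these, 2300 is divisible by 100 but not 400, so not leap.
Leap years: 19 − 1 = 18.

18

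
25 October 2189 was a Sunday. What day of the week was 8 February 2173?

Count forward from the earlier date (February 8, 2173) to the later (October 25, 2189):
Day-of-year of February 8, 2173: 39.
Day-of-year of October 25, 2189: 298.
2173 has 365 days, so 365 − 39 = 326 days remain in 2173.
Full years 2174–2188: 11 common + 4 leap = 11×365 + 4×366 = 5479 days.
Total: 326 + 5479 + 298 = 6103 days.
6103 mod 7 = 6, so 6 days before Sunday is Monday.

Monday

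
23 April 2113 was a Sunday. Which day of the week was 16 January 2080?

Tuesday

Count forward from the earlier date (January 16, 2080) to the later (April 23, 2113):
Day-of-year of January 16, 2080: 16.
Day-of-year of April 23, 2113: 113.
2080 has 366 days, so 366 − 16 = 350 days remain in 2080.
Full years 2081–2112: 25 common + 7 leap = 25×365 + 7×366 = 11687 days.
Total: 350 + 11687 + 113 = 12150 days.
12150 mod 7 = 5, so 5 days before Sunday is Tuesday.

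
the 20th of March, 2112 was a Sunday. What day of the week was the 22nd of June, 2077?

Tuesday

Count forward from the earlier date (June 22, 2077) to the later (March 20, 2112):
From June 22, 2077 to June 22, 2111: 34 years, of which 7 contain a Feb 29 — 27×365 + 7×366 = 12417 days.
(2100 is not a leap year (divisible by 100 but not 400).)
June 2111: 30 − 22 = 8 days remain.
Then July (31), August (31), September (30), October (31), November (30), December (31), January (31), February 2112 (29): 31 + 31 + 30 + 31 + 30 + 31 + 31 + 29 = 244 days.
March 1–20, 2112: 20 days.
Residual: 272 days.
Total: 12689 days.
12689 mod 7 = 5, so 5 days before Sunday is Tuesday.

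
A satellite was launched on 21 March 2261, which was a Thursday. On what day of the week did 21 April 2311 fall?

From March 21, 2261 to March 21, 2311: 50 years, of which 11 contain a Feb 29 — 39×365 + 11×366 = 18261 days.
(2300 is not a leap year (divisible by 100 but not 400).)
March 2311: 31 − 21 = 10 days remain.
April 1–21, 2311: 21 days.
Residual: 31 days.
Total: 18292 days.
18292 mod 7 = 1, so 1 day after Thursday is Friday.

Friday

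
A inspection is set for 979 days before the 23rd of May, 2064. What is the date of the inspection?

the 17th of September, 2061

Count 979 days before May 23, 2064:
Day-of-year of September 17, 2061: 260.
Day-of-year of May 23, 2064: 144.
2061 has 365 days, so 365 − 260 = 105 days remain in 2061.
Full years: 2062: 365; 2063: 365. Sum = 730.
Total: 105 + 730 + 144 = 979 days.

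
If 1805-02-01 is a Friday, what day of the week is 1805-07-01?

February 1805: 28 − 1 = 27 days remain (1805 is not a leap year, so February has 28 days).
Then March (31), April (30), May (31), June (30): 31 + 30 + 31 + 30 = 122 days.
July 1, 1805: 1 day.
Total: 27 + 122 + 1 = 150 days.
150 mod 7 = 3, so 3 days after Friday is Monday.

Monday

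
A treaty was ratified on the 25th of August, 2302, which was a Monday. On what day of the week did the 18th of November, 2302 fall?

August 2302: 31 − 25 = 6 days remain.
Then September (30), October (31): 30 + 31 = 61 days.
November 1–18, 2302: 18 days.
Total: 6 + 61 + 18 = 85 days.
85 mod 7 = 1, so 1 day after Monday is Tuesday.

Tuesday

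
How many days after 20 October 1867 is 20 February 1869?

489

October 1867: 31 − 20 = 11 days remain.
Then 15 full months totalling 458 days.
February 1–20, 1869: 20 days (1869 is not a leap year).
Total: 11 + 458 + 20 = 489 days.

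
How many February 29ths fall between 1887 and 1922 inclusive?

Years divisible by 4 in [1887, 1922]: 1888, 1892, 1896, 1900, 1904, 1908, 1912, 1916, 1920.
Of these, 1900 is divisible by 100 but not 400, so not leap.
Leap years: 9 − 1 = 8.

8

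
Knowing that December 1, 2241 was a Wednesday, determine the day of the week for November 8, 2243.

December 1, 2241 → December 1, 2242: 365 days.
December 2242: 31 − 1 = 30 days remain.
Then 10 full months totalling 304 days.
November 1–8, 2243: 8 days.
Residual: 342 days.
Total: 707 days.
707 is a multiple of 7, so November 8, 2243 falls on the same weekday: Wednesday.

Wednesday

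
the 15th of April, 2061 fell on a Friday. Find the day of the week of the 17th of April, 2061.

Sunday

Within April 2061: 17 − 15 = 2 days.
2 mod 7 = 2, so 2 days after Friday is Sunday.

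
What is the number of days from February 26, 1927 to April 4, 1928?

Day-of-year of February 26, 1927: 57.
Day-of-year of April 4, 1928: 95.
1927 has 365 days, so 365 − 57 = 308 days remain in 1927.
Total: 308 + 95 = 403 days.

403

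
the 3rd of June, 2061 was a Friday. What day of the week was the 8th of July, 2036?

Count forward from the earlier date (July 8, 2036) to the later (June 3, 2061):
From July 8, 2036 to July 8, 2060: 24 years, of which 6 contain a Feb 29 — 18×365 + 6×366 = 8766 days.
July 2060: 31 − 8 = 23 days remain.
Then 10 full months totalling 304 days.
June 1–3, 2061: 3 days.
Residual: 330 days.
Total: 9096 days.
9096 mod 7 = 3, so 3 days before Friday is Tuesday.

Tuesday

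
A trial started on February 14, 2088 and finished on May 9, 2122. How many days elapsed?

12502

Day-of-year of February 14, 2088: 45.
Day-of-year of May 9, 2122: 129.
2088 has 366 days, so 366 − 45 = 321 days remain in 2088.
Full years 2089–2121: 26 common + 7 leap = 26×365 + 7×366 = 12052 days.
Total: 321 + 12052 + 129 = 12502 days.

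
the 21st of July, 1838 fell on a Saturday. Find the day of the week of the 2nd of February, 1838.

Friday

Count forward from the earlier date (February 2, 1838) to the later (July 21, 1838):
February 1838: 28 − 2 = 26 days remain (1838 is not a leap year, so February has 28 days).
Then March (31), April (30), May (31), June (30): 31 + 30 + 31 + 30 = 122 days.
July 1–21, 1838: 21 days.
Total: 26 + 122 + 21 = 169 days.
169 mod 7 = 1, so 1 day before Saturday is Friday.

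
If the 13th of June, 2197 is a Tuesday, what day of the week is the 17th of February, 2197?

Count forward from the earlier date (February 17, 2197) to the later (June 13, 2197):
February 2197: 28 − 17 = 11 days remain (2197 is not a leap year, so February has 28 days).
Then March (31), April (30), May (31): 31 + 30 + 31 = 92 days.
June 1–13, 2197: 13 days.
Total: 11 + 92 + 13 = 116 days.
116 mod 7 = 4, so 4 days before Tuesday is Friday.

Friday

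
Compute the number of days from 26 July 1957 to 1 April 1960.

980

July 26, 1957 → July 26, 1958: 365 days.
July 26, 1958 → July 26, 1959: 365 days.
July 1959: 31 − 26 = 5 days remain.
Then August (31), September (30), October (31), November (30), December (31), January (31), February 1960 (29), March (31): 31 + 30 + 31 + 30 + 31 + 31 + 29 + 31 = 244 days.
April 1, 1960: 1 day.
Residual: 250 days.
Total: 980 days.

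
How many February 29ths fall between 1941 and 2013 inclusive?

18

Years divisible by 4: 1944, 1948, …, 2012 — 18 in all.
2000 is divisible by 400, so still leap.
No century exceptions apply. Count: 18.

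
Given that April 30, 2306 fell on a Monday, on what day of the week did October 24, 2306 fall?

Wednesday

April 2306: 30 − 30 = 0 days remain.
Then May (31), June (30), July (31), August (31), September (30): 31 + 30 + 31 + 31 + 30 = 153 days.
October 1–24, 2306: 24 days.
Total: 0 + 153 + 24 = 177 days.
177 mod 7 = 2, so 2 days after Monday is Wednesday.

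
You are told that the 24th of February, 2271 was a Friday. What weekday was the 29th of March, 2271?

Wednesday

February 2271: 28 − 24 = 4 days remain (2271 is not a leap year, so February has 28 days).
March 1–29, 2271: 29 days.
Total: 4 + 29 = 33 days.
33 mod 7 = 5, so 5 days after Friday is Wednesday.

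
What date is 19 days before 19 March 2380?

29 February 2380

Count 19 days before March 19, 2380:
February 2380: 29 − 29 = 0 days remain (2380 is a leap year, so February has 29 days).
March 1–19, 2380: 19 days.
Total: 0 + 19 = 19 days.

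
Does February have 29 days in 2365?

No

2365 is not a leap year.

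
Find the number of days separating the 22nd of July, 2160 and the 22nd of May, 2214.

19661

Day-of-year of July 22, 2160: 204.
Day-of-year of May 22, 2214: 142.
2160 has 366 days, so 366 − 204 = 162 days remain in 2160.
Full years 2161–2213: 41 common + 12 leap = 41×365 + 12×366 = 19357 days.
Total: 162 + 19357 + 142 = 19661 days.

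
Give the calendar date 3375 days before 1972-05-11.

1963-02-13

Count 3375 days before May 11, 1972:
Day-of-year of February 13, 1963: 44.
Day-of-year of May 11, 1972: 132.
1963 has 365 days, so 365 − 44 = 321 days remain in 1963.
Full years 1964–1971: 6 common + 2 leap = 6×365 + 2×366 = 2922 days.
Total: 321 + 2922 + 132 = 3375 days.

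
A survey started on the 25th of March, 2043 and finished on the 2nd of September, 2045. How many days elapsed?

892

March 25, 2043 → March 25, 2044: 366 days (2044 is a leap year).
March 25, 2044 → March 25, 2045: 365 days.
March 2045: 31 − 25 = 6 days remain.
Then April (30), May (31), June (30), July (31), August (31): 30 + 31 + 30 + 31 + 31 = 153 days.
September 1–2, 2045: 2 days.
Residual: 161 days.
Total: 892 days.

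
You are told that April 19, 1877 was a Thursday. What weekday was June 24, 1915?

Thursday

From April 19, 1877 to April 19, 1915: 38 years, of which 8 contain a Feb 29 — 30×365 + 8×366 = 13878 days.
(1900 is not a leap year (divisible by 100 but not 400).)
April 1915: 30 − 19 = 11 days remain.
Then May (31): 31 days.
June 1–24, 1915: 24 days.
Residual: 66 days.
Total: 13944 days.
13944 is a multiple of 7, so June 24, 1915 falls on the same weekday: Thursday.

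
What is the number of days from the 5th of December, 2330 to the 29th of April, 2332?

December 5, 2330 → December 5, 2331: 365 days.
December 2331: 31 − 5 = 26 days remain.
Then January (31), February 2332 (29), March (31): 31 + 29 + 31 = 91 days.
April 1–29, 2332: 29 days.
Residual: 146 days.
Total: 511 days.

511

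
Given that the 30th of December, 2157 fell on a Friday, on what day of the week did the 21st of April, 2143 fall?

Sunday

Count forward from the earlier date (April 21, 2143) to the later (December 30, 2157):
Day-of-year of April 21, 2143: 111.
Day-of-year of December 30, 2157: 364.
2143 has 365 days, so 365 − 111 = 254 days remain in 2143.
Full years 2144–2156: 9 common + 4 leap = 9×365 + 4×366 = 4749 days.
Total: 254 + 4749 + 364 = 5367 days.
5367 mod 7 = 5, so 5 days before Friday is Sunday.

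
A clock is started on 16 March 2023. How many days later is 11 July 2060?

13632

Day-of-year of March 16, 2023: 75.
Day-of-year of July 11, 2060: 193.
2023 has 365 days, so 365 − 75 = 290 days remain in 2023.
Full years 2024–2059: 27 common + 9 leap = 27×365 + 9×366 = 13149 days.
Total: 290 + 13149 + 193 = 13632 days.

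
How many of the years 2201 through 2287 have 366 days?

21

Years divisible by 4: 2204, 2208, …, 2284 — 21 in all.
No century exceptions apply. Count: 21.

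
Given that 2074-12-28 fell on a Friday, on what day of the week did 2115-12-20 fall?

Friday

Day-of-year of December 28, 2074: 362.
Day-of-year of December 20, 2115: 354.
2074 has 365 days, so 365 − 362 = 3 days remain in 2074.
Full years 2075–2114: 31 common + 9 leap = 31×365 + 9×366 = 14609 days.
Total: 3 + 14609 + 354 = 14966 days.
14966 is a multiple of 7, so 2115-12-20 falls on the same weekday: Friday.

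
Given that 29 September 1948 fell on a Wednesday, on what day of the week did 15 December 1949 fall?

September 29, 1948 → September 29, 1949: 365 days.
September 1949: 30 − 29 = 1 day remains.
Then October (31), November (30): 31 + 30 = 61 days.
December 1–15, 1949: 15 days.
Residual: 77 days.
Total: 442 days.
442 mod 7 = 1, so 1 day after Wednesday is Thursday.

Thursday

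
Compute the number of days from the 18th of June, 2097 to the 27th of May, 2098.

343

June 2097: 30 − 18 = 12 days remain.
Then 10 full months totalling 304 days.
May 1–27, 2098: 27 days.
Residual: 343 days.
Total: 343 days.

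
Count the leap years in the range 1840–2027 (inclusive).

Years divisible by 4: 1840, 1844, …, 2024 — 47 in all.
Of these, 1900 is divisible by 100 but not 400, so not leap.
2000 is divisible by 400, so still leap.
Leap years: 47 − 1 = 46.

46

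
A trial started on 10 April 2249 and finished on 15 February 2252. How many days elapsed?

1041

Day-of-year of April 10, 2249: 100.
Day-of-year of February 15, 2252: 46.
2249 has 365 days, so 365 − 100 = 265 days remain in 2249.
Full years: 2250: 365; 2251: 365. Sum = 730.
Total: 265 + 730 + 46 = 1041 days.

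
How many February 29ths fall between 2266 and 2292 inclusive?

7

Years divisible by 4 in [2266, 2292]: 2268, 2272, 2276, 2280, 2284, 2288, 2292.
No century exceptions apply. Count: 7.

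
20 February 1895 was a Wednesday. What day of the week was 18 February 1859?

Count forward from the earlier date (February 18, 1859) to the later (February 20, 1895):
From February 18, 1859 to February 18, 1895: 36 years, of which 9 contain a Feb 29 — 27×365 + 9×366 = 13149 days.
Within February 1895: 20 − 18 = 2 days.
Total: 13151 days.
13151 mod 7 = 5, so 5 days before Wednesday is Friday.

Friday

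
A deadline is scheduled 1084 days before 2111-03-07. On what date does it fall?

2108-03-18

Count 1084 days before March 7, 2111:
Day-of-year of March 18, 2108: 78.
Day-of-year of March 7, 2111: 66.
2108 has 366 days, so 366 − 78 = 288 days remain in 2108.
Full years: 2109: 365; 2110: 365. Sum = 730.
Total: 288 + 730 + 66 = 1084 days.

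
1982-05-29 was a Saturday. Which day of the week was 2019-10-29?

Tuesday

Day-of-year of May 29, 1982: 149.
Day-of-year of October 29, 2019: 302.
1982 has 365 days, so 365 − 149 = 216 days remain in 1982.
Full years 1983–2018: 27 common + 9 leap = 27×365 + 9×366 = 13149 days.
Total: 216 + 13149 + 302 = 13667 days.
13667 mod 7 = 3, so 3 days after Saturday is Tuesday.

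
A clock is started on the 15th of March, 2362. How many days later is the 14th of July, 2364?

March 15, 2362 → March 15, 2363: 365 days.
March 15, 2363 → March 15, 2364: 366 days (2364 is a leap year).
March 2364: 31 − 15 = 16 days remain.
Then April (30), May (31), June (30): 30 + 31 + 30 = 91 days.
July 1–14, 2364: 14 days.
Residual: 121 days.
Total: 852 days.

852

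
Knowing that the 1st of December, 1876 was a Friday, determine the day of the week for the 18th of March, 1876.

Count forward from the earlier date (March 18, 1876) to the later (December 1, 1876):
March 1876: 31 − 18 = 13 days remain.
Then April (30), May (31), June (30), July (31), August (31), September (30), October (31), November (30): 30 + 31 + 30 + 31 + 31 + 30 + 31 + 30 = 244 days.
December 1, 1876: 1 day.
Total: 13 + 244 + 1 = 258 days.
258 mod 7 = 6, so 6 days before Friday is Saturday.

Saturday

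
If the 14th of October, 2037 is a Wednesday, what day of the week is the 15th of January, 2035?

Count forward from the earlier date (January 15, 2035) to the later (October 14, 2037):
January 15, 2035 → January 15, 2036: 365 days.
January 15, 2036 → January 15, 2037: 366 days (2036 is a leap year).
January 2037: 31 − 15 = 16 days remain.
Then February 2037 (28), March (31), April (30), May (31), June (30), July (31), August (31), September (30): 28 + 31 + 30 + 31 + 30 + 31 + 31 + 30 = 242 days.
October 1–14, 2037: 14 days.
Residual: 272 days.
Total: 1003 days.
1003 mod 7 = 2, so 2 days before Wednesday is Monday.

Monday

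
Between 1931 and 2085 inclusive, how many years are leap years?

39

Years divisible by 4: 1932, 1936, …, 2084 — 39 in all.
2000 is divisible by 400, so still leap.
No century exceptions apply. Count: 39.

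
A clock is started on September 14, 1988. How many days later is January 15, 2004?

Day-of-year of September 14, 1988: 258.
Day-of-year of January 15, 2004: 15.
1988 has 366 days, so 366 − 258 = 108 days remain in 1988.
Full years 1989–2003: 12 common + 3 leap = 12×365 + 3×366 = 5478 days.
Total: 108 + 5478 + 15 = 5601 days.

5601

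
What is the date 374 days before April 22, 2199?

April 13, 2198

Count 374 days before April 22, 2199:
April 2198: 30 − 13 = 17 days remain.
Then 11 full months totalling 335 days.
April 1–22, 2199: 22 days.
Total: 17 + 335 + 22 = 374 days.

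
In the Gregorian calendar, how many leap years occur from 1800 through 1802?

Years divisible by 4 in [1800, 1802]: 1800.
Of these, 1800 is divisible by 100 but not 400, so not leap.
Leap years: 1 − 1 = 0.

0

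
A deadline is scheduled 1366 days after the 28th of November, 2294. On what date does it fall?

the 25th of August, 2298

Count 1366 days after November 28, 2294:
November 28, 2294 → November 28, 2295: 365 days.
November 28, 2295 → November 28, 2296: 366 days (2296 is a leap year).
November 28, 2296 → November 28, 2297: 365 days.
November 2297: 30 − 28 = 2 days remain.
Then December (31), January (31), February 2298 (28), March (31), April (30), May (31), June (30), July (31): 31 + 31 + 28 + 31 + 30 + 31 + 30 + 31 = 243 days.
August 1–25, 2298: 25 days.
Residual: 270 days.
Total: 1366 days.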